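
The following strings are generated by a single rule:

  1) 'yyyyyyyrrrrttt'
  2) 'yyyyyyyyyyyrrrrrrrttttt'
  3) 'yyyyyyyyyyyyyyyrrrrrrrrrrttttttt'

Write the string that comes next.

Each string has the form y^{4n-1} r^{3n-2} t^{2n-1}, where the shown terms are n = 2, 3, 4.
At n = 5 the blocks have lengths 19, 13, 9.

yyyyyyyyyyyyyyyyyyyrrrrrrrrrrrrrttttttttt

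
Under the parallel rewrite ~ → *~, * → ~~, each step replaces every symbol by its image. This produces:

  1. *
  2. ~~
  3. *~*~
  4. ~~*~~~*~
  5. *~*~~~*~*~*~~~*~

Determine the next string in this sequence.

φ(*~*~~~*~*~*~~~*~) expands symbol-by-symbol to ~~ *~ ~~ *~ *~ *~ ~~ *~ ~~ *~ ~~ *~ *~ *~ ~~ *~; joining the 16 pieces gives the next term.

~~*~~~*~*~*~~~*~~~*~~~*~*~*~~~*~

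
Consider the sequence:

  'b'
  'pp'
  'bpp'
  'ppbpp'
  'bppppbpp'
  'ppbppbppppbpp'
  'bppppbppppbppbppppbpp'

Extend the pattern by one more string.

From term 3 onward, concatenate the second-to-last term with the last: b·pp = bpp, pp·bpp = ppbpp, …
Continuing: ppbppbppppbpp · bppppbppppbppbppppbpp gives term 8.

ppbppbppppbppbppppbppppbppbppppbpp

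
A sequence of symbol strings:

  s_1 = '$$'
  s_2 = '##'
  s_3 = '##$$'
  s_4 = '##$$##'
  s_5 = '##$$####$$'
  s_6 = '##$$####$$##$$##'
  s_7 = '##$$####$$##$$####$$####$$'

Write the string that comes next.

##$$####$$##$$####$$####$$##$$####$$##$$##

This is a Fibonacci-style word recurrence s(k) = s(k−1)·s(k−2): e.g. ##·$$ = ##$$.
Continuing: ##$$####$$##$$####$$####$$ · ##$$####$$##$$## gives term 8.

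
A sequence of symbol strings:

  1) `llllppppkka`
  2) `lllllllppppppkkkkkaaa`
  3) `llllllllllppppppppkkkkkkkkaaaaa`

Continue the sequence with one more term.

lllllllllllllppppppppppkkkkkkkkkkkaaaaaaa

Each string has the form l^{3n+1} p^{2n+2} k^{3n-1} a^{2n-1} (n = 1, 2, …).
For the next term, n = 4, so the run lengths are 13, 10, 11, 7.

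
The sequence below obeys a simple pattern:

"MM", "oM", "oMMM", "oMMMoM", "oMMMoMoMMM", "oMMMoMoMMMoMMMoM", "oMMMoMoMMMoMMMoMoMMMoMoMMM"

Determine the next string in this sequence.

This is a Fibonacci-style word recurrence s(k) = s(k−1)·s(k−2): e.g. oM·MM = oMMM.
The next term joins oMMMoMoMMMoMMMoMoMMMoMoMMM and oMMMoMoMMMoMMMoM.

oMMMoMoMMMoMMMoMoMMMoMoMMMoMMMoMoMMMoMMMoM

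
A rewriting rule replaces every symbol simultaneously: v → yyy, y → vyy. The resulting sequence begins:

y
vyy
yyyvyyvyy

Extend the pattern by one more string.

Apply φ to yyyvyyvyy symbol by symbol: y→vyy, y→vyy, y→vyy, v→yyy, y→vyy, y→vyy, v→yyy, y→vyy, y→vyy; joined: vyy vyy vyy yyy vyy vyy yyy vyy vyy.

vyyvyyvyyyyyvyyvyyyyyvyyvyy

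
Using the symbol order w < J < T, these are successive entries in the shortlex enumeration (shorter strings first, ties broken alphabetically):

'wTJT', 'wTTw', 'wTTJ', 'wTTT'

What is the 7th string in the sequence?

JwwT

Advancing 3 positions from wTTT through wTTT → Jwww → JwwJ reaches term 7.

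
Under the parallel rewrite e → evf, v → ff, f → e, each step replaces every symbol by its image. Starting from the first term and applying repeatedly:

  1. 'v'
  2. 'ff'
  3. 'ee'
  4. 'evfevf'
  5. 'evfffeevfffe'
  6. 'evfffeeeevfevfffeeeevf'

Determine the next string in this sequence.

evfffeeeevfevfevfevfffeevfffeeeevfevfevfevfffe

φ(evfffeeeevfevfffeeeevf) expands symbol-by-symbol to evf ff e e e evf evf evf evf ff e evf ff e e e evf evf evf evf ff e; joining the 22 pieces gives the next term.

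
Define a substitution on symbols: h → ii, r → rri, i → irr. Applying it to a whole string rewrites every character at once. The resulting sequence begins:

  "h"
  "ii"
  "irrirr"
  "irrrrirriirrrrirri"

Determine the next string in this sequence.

Applying the rule to each of the 18 symbols of irrrrirriirrrrirri gives the pieces irr rri rri rri rri irr rri rri irr irr rri rri rri rri irr rri rri irr, which concatenate to the answer.

irrrrirrirrirriirrrrirriirrirrrrirrirrirriirrrrirriirr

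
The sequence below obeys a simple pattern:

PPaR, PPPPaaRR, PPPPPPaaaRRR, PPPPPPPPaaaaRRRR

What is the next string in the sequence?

Reading off run lengths: P runs 2, 4, 6, 8; a runs 1, 2, 3, 4; R runs 1, 2, 3, 4 — each is linear in n (n = 1, 2, …).
Setting n = 5 gives 10, 5, 5 characters in each block.

PPPPPPPPPPaaaaaRRRRR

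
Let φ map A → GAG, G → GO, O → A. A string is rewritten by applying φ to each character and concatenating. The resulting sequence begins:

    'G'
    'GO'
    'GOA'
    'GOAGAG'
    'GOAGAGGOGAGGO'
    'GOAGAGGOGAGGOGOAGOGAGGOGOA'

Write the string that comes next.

Replace each of the 26 characters of GOAGAGGOGAGGOGOAGOGAGGOGOA in place — GO A GAG GO GAG GO GO A GO GAG GO GO A GO A GAG GO A GO GAG GO GO A GO A GAG — and concatenate.

GOAGAGGOGAGGOGOAGOGAGGOGOAGOAGAGGOAGOGAGGOGOAGOAGAG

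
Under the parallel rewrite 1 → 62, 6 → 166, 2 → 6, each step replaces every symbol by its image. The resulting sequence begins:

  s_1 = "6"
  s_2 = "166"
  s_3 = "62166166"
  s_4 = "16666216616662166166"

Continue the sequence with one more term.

Rewriting the 20 symbols of 16666216616662166166 one by one yields 62 166 166 166 166 6 62 166 166 62 166 166 166 6 62 166 166 62 166 166; concatenated:

621661661661666621661666216616616666216616662166166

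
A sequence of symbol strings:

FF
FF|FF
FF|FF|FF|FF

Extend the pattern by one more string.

Each string is two copies of the previous one joined by '|'.
One more doubling of FF|FF|FF|FF gives the answer.

FF|FF|FF|FF|FF|FF|FF|FF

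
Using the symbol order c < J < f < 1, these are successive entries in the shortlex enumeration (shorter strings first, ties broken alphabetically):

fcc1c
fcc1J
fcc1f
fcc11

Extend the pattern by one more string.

fcJcc

Find the rightmost character of fcc11 below 1, bump it to the next letter, and reset everything to its right to c.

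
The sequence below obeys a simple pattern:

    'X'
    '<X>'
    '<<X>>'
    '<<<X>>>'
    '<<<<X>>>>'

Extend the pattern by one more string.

<<<<<X>>>>>

s(k+1) = <·s(k)·>, so each term gains < as a prefix and > as a suffix.
So the next term is <·<<<<X>>>>·>.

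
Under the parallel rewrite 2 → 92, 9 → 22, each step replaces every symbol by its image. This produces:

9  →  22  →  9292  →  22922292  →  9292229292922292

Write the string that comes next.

Rewriting the 16 symbols of 9292229292922292 one by one yields 22 92 22 92 92 92 22 92 22 92 22 92 92 92 22 92; concatenated:

22922292929222922292229292922292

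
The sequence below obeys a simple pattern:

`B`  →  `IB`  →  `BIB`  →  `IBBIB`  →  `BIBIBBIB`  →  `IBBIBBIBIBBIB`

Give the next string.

BIBIBBIBIBBIBBIBIBBIB

From term 3 onward, concatenate the second-to-last term with the last: B·IB = BIB, IB·BIB = IBBIB, …
Continuing: BIBIBBIB · IBBIBBIBIBBIB gives term 7.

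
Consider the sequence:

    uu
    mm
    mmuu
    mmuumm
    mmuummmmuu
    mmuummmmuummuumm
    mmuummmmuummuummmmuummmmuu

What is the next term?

mmuummmmuummuummmmuummmmuummuummmmuummuumm

This is a Fibonacci-style word recurrence s(k) = s(k−1)·s(k−2): e.g. mm·uu = mmuu.
Continuing: mmuummmmuummuummmmuummmmuu · mmuummmmuummuumm gives term 8.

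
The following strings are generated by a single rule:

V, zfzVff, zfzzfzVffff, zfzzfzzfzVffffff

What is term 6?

Every step adds zfz to the front and ff to the end of the previous string.
From zfzzfzzfzVffffff, 2 further steps: zfzzfzzfzVffffff → zfzzfzzfzzfzVffffffff → (answer).

zfzzfzzfzzfzzfzVffffffffff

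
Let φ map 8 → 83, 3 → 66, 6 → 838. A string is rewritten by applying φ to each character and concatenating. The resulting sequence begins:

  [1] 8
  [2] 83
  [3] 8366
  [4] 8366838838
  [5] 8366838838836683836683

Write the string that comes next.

φ(8366838838836683836683) expands symbol-by-symbol to 83 66 838 838 83 66 83 83 66 83 83 66 838 838 83 66 83 66 838 838 83 66; joining the 22 pieces gives the next term.

83668388388366838366838366838838836683668388388366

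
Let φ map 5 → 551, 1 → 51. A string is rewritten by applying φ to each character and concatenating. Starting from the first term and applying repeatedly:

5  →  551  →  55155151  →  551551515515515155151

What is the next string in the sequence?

5515515155155151551515515515155155151551515515515155151

Applying the rule to each of the 21 symbols of 551551515515515155151 gives the pieces 551 551 51 551 551 51 551 51 551 551 51 551 551 51 551 51 551 551 51 551 51, which concatenate to the answer.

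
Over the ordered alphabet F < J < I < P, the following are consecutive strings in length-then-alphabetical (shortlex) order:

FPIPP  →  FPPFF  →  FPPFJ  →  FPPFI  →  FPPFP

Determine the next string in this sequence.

Find the rightmost character of FPPFP below P, bump it to the next letter, and reset everything to its right to F.

FPPJF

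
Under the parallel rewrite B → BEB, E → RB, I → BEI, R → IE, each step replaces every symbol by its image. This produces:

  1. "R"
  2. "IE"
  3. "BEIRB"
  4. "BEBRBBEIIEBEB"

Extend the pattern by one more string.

BEBRBBEBIEBEBBEBRBBEIBEIRBBEBRBBEB

Replace each of the 13 characters of BEBRBBEIIEBEB in place — BEB RB BEB IE BEB BEB RB BEI BEI RB BEB RB BEB — and concatenate.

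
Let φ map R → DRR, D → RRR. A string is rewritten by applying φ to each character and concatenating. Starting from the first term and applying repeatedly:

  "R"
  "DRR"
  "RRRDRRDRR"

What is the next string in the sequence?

DRRDRRDRRRRRDRRDRRRRRDRRDRR

Rewriting each symbol of RRRDRRDRR: R→DRR, R→DRR, R→DRR, D→RRR, R→DRR, R→DRR, D→RRR, R→DRR, R→DRR, which concatenates to DRR DRR DRR RRR DRR DRR RRR DRR DRR.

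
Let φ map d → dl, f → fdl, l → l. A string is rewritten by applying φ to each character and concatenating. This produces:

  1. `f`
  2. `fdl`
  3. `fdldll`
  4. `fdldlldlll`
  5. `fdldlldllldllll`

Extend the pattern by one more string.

φ(fdldlldllldllll) expands symbol-by-symbol to fdl dl l dl l l dl l l l dl l l l l; joining the 15 pieces gives the next term.

fdldlldllldlllldlllll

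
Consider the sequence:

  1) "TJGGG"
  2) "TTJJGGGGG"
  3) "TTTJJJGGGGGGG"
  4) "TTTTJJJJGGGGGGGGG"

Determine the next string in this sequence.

TTTTTJJJJJGGGGGGGGGGG

Term n consists of n T's, followed by n J's, followed by 2n+1 G's (n = 1, 2, …).
At n = 5 the blocks have lengths 5, 5, 11.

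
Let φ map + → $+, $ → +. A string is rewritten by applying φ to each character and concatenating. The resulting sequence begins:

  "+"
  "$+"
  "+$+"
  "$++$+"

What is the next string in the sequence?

+$+$++$+

Apply φ to $++$+ symbol by symbol: $→+, +→$+, +→$+, $→+, +→$+; joined: + $+ $+ + $+.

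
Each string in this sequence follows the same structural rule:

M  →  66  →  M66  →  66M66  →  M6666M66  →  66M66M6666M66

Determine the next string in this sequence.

From term 3 onward, concatenate the second-to-last term with the last: M·66 = M66, 66·M66 = 66M66, …
The next term joins M6666M66 and 66M66M6666M66.

M6666M6666M66M6666M66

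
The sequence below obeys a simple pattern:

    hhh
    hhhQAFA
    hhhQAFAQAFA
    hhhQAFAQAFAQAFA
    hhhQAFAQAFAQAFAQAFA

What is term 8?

Every step adds QAFA to the end: s(k+1) = s(k)·QAFA.
From hhhQAFAQAFAQAFAQAFA, 3 further steps: hhhQAFAQAFAQAFAQAFA → hhhQAFAQAFAQAFAQAFAQAFA → hhhQAFAQAFAQAFAQAFAQAFAQAFA → (answer).

hhhQAFAQAFAQAFAQAFAQAFAQAFAQAFA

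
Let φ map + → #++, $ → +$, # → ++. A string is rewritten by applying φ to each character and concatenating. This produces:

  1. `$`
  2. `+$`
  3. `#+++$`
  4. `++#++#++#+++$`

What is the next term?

#++#++++#++#++++#++#++++#++#++#+++$

Applying the rule to each of the 13 symbols of ++#++#++#+++$ gives the pieces #++ #++ ++ #++ #++ ++ #++ #++ ++ #++ #++ #++ +$, which concatenate to the answer.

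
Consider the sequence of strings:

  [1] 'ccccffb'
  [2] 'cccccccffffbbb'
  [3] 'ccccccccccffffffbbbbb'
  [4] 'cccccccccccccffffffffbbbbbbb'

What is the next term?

ccccccccccccccccffffffffffbbbbbbbbb

Term n consists of 3n+1 c's, followed by 2n f's, followed by 2n-1 b's (n = 1, 2, …).
For the next term, n = 5, so the run lengths are 16, 10, 9.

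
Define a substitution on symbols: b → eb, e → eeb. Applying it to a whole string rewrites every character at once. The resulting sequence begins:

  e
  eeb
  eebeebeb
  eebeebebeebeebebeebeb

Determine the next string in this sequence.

Applying the rule to each of the 21 symbols of eebeebebeebeebebeebeb gives the pieces eeb eeb eb eeb eeb eb eeb eb eeb eeb eb eeb eeb eb eeb eb eeb eeb eb eeb eb, which concatenate to the answer.

eebeebebeebeebebeebebeebeebebeebeebebeebebeebeebebeebeb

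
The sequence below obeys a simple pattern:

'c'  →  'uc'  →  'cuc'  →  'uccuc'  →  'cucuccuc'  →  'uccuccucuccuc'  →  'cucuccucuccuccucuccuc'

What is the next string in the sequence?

uccuccucuccuccucuccucuccuccucuccuc

This is a Fibonacci-style word recurrence s(k) = s(k−2)·s(k−1): e.g. c·uc = cuc.
So term 8 is uccuccucuccuc·cucuccucuccuccucuccuc.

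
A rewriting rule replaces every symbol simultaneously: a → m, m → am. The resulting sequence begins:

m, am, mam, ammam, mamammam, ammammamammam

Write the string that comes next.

mamammamammammamammam

Replace each of the 13 characters of ammammamammam in place — m am am m am am m am m am am m am — and concatenate.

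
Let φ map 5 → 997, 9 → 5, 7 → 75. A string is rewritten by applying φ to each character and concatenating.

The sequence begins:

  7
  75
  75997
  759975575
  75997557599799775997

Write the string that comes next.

Applying the rule to each of the 20 symbols of 75997557599799775997 gives the pieces 75 997 5 5 75 997 997 75 997 5 5 75 5 5 75 75 997 5 5 75, which concatenate to the answer.

7599755759979977599755755575759975575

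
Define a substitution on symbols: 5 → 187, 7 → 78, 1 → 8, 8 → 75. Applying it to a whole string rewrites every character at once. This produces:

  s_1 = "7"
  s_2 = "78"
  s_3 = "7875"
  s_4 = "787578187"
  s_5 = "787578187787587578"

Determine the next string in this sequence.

Applying the rule to each of the 18 symbols of 787578187787587578 gives the pieces 78 75 78 187 78 75 8 75 78 78 75 78 187 75 78 187 78 75, which concatenate to the answer.

78757818778758757878757818775781877875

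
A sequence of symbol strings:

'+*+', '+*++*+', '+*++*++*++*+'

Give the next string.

+*++*++*++*++*++*++*++*+

s(k+1) = s(k)·s(k) — each term doubles the last.
So the next term is two copies of +*++*++*++*+.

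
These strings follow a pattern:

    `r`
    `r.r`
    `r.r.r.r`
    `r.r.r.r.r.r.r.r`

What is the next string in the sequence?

Every step duplicates the string with '.' between the halves.
Doubling r.r.r.r.r.r.r.r with '.' between the halves:

r.r.r.r.r.r.r.r.r.r.r.r.r.r.r.r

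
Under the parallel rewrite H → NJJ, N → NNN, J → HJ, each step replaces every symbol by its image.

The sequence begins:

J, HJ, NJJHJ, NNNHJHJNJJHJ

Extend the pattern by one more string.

Rewriting each symbol of NNNHJHJNJJHJ: N→NNN, N→NNN, N→NNN, H→NJJ, J→HJ, H→NJJ, J→HJ, N→NNN, J→HJ, J→HJ, H→NJJ, J→HJ, which concatenates to NNN NNN NNN NJJ HJ NJJ HJ NNN HJ HJ NJJ HJ.

NNNNNNNNNNJJHJNJJHJNNNHJHJNJJHJ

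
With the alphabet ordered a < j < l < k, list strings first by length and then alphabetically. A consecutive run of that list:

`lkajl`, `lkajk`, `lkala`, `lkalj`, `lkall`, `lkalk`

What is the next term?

The successor of lkalk increments the rightmost position that isn't already k and resets every position after it to a.

lkaka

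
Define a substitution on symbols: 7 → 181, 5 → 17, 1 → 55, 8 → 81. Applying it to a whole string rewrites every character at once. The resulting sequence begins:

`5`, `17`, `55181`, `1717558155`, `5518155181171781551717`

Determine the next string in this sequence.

Applying the rule to each of the 22 symbols of 5518155181171781551717 gives the pieces 17 17 55 81 55 17 17 55 81 55 55 181 55 181 81 55 17 17 55 181 55 181, which concatenate to the answer.

171755815517175581555518155181815517175518155181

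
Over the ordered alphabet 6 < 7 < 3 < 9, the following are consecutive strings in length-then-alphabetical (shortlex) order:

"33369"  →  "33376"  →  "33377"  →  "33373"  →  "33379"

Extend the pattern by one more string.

33336

Treat 33379 as a base-4 numeral over the given alphabet and add one, carrying through any trailing 9's.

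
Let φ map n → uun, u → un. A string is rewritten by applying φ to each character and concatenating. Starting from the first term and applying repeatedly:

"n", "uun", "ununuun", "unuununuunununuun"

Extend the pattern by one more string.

φ(unuununuunununuun) expands symbol-by-symbol to un uun un un uun un uun un un uun un uun un uun un un uun; joining the 17 pieces gives the next term.

unuunununuununuunununuununuununuunununuun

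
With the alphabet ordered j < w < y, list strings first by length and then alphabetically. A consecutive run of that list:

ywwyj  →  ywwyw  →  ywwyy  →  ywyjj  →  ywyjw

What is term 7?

Advancing 2 positions from ywyjw through ywyjw → ywyjy reaches term 7.

ywywj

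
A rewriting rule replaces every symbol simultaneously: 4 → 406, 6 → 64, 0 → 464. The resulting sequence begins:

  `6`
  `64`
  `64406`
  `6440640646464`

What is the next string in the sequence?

6440640646464406464644066440664406

φ(6440640646464) expands symbol-by-symbol to 64 406 406 464 64 406 464 64 406 64 406 64 406; joining the 13 pieces gives the next term.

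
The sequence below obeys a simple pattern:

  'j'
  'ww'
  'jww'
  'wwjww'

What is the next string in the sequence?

Each term (from the third on) is the two preceding terms concatenated in order: term 3 = j·ww = jww.
Continuing: jww · wwjww gives term 5.

jwwwwjww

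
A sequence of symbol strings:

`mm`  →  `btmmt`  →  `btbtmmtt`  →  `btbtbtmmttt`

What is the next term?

Each term wraps the previous one in bt on the left and t on the right.
Applying this once more to btbtbtmmttt:

btbtbtbtmmtttt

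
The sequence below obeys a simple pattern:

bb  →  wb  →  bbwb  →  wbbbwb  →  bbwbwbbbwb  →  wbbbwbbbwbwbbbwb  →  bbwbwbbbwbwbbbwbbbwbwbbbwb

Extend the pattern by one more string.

This is a Fibonacci-style word recurrence s(k) = s(k−2)·s(k−1): e.g. bb·wb = bbwb.
So term 8 is wbbbwbbbwbwbbbwb·bbwbwbbbwbwbbbwbbbwbwbbbwb.

wbbbwbbbwbwbbbwbbbwbwbbbwbwbbbwbbbwbwbbbwb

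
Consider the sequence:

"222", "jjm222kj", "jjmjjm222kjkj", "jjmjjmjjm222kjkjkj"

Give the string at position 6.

jjmjjmjjmjjmjjm222kjkjkjkjkj

s(k+1) = jjm·s(k)·kj, so each term gains jjm as a prefix and kj as a suffix.
From jjmjjmjjm222kjkjkj, 2 further steps: jjmjjmjjm222kjkjkj → jjmjjmjjmjjm222kjkjkjkj → (answer).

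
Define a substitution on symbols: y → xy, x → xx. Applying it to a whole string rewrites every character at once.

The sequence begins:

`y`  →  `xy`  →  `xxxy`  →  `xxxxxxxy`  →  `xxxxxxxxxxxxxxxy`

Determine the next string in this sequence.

Rewriting the 16 symbols of xxxxxxxxxxxxxxxy one by one yields xx xx xx xx xx xx xx xx xx xx xx xx xx xx xx xy; concatenated:

xxxxxxxxxxxxxxxxxxxxxxxxxxxxxxxy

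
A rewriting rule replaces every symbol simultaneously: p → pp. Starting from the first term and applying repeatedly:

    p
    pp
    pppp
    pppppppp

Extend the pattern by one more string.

Apply φ to pppppppp symbol by symbol: p→pp, p→pp, p→pp, p→pp, p→pp, p→pp, p→pp, p→pp; joined: pp pp pp pp pp pp pp pp.

pppppppppppppppp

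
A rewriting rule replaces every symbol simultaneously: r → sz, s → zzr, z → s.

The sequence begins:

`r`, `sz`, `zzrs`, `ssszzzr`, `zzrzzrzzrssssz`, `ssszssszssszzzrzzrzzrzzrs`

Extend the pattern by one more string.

Rewriting the 25 symbols of ssszssszssszzzrzzrzzrzzrs one by one yields zzr zzr zzr s zzr zzr zzr s zzr zzr zzr s s s sz s s sz s s sz s s sz zzr; concatenated:

zzrzzrzzrszzrzzrzzrszzrzzrzzrsssszssszssszssszzzr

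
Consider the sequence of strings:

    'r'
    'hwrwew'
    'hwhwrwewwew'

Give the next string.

s(k+1) = hw·s(k)·wew, so each term gains hw as a prefix and wew as a suffix.
So the next term is hw·hwhwrwewwew·wew.

hwhwhwrwewwewwew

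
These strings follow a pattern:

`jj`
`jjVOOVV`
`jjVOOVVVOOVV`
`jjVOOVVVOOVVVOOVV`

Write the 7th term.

Every step adds VOOVV to the end: s(k+1) = s(k)·VOOVV.
From jjVOOVVVOOVVVOOVV, 3 further steps: jjVOOVVVOOVVVOOVV → jjVOOVVVOOVVVOOVVVOOVV → jjVOOVVVOOVVVOOVVVOOVVVOOVV → (answer).

jjVOOVVVOOVVVOOVVVOOVVVOOVVVOOVV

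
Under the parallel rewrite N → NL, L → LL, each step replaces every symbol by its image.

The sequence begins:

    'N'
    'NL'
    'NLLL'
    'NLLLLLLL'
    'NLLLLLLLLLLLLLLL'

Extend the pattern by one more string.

φ(NLLLLLLLLLLLLLLL) expands symbol-by-symbol to NL LL LL LL LL LL LL LL LL LL LL LL LL LL LL LL; joining the 16 pieces gives the next term.

NLLLLLLLLLLLLLLLLLLLLLLLLLLLLLLL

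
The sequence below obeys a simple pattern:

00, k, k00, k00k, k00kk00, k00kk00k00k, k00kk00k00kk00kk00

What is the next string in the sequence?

k00kk00k00kk00kk00k00kk00k00k

Each term (from the third on) is the previous term followed by the one before it: term 3 = k·00 = k00.
The next term joins k00kk00k00kk00kk00 and k00kk00k00k.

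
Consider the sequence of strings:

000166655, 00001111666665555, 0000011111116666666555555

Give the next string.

000000111111111166666666655555555

Reading off run lengths: 0 runs 3, 4, 5; 1 runs 1, 4, 7; 6 runs 3, 5, 7; 5 runs 2, 4, 6 — each is linear in n (n = 1, 2, …).
Setting n = 4 gives 6, 10, 9, 8 characters in each block.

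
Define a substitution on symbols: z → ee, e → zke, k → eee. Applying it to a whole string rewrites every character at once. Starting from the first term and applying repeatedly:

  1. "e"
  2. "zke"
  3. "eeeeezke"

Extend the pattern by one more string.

Apply φ to eeeeezke symbol by symbol: e→zke, e→zke, e→zke, e→zke, e→zke, z→ee, k→eee, e→zke; joined: zke zke zke zke zke ee eee zke.

zkezkezkezkezkeeeeeezke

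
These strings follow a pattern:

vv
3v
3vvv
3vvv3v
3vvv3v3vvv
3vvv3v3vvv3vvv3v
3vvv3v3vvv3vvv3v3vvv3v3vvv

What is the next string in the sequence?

3vvv3v3vvv3vvv3v3vvv3v3vvv3vvv3v3vvv3vvv3v

Each term (from the third on) is the previous term followed by the one before it: term 3 = 3v·vv = 3vvv.
Continuing: 3vvv3v3vvv3vvv3v3vvv3v3vvv · 3vvv3v3vvv3vvv3v gives term 8.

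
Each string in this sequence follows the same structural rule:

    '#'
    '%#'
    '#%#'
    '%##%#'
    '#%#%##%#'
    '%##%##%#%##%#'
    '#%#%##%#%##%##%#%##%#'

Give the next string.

%##%##%#%##%##%#%##%#%##%##%#%##%#

This is a Fibonacci-style word recurrence s(k) = s(k−2)·s(k−1): e.g. #·%# = #%#.
So term 8 is %##%##%#%##%#·#%#%##%#%##%##%#%##%#.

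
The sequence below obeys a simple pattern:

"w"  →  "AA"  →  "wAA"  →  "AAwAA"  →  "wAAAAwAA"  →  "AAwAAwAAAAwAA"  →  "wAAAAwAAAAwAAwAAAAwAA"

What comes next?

AAwAAwAAAAwAAwAAAAwAAAAwAAwAAAAwAA

This is a Fibonacci-style word recurrence s(k) = s(k−2)·s(k−1): e.g. w·AA = wAA.
The next term joins AAwAAwAAAAwAA and wAAAAwAAAAwAAwAAAAwAA.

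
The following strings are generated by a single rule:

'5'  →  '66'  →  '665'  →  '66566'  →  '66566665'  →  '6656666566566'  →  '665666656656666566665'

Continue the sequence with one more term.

6656666566566665666656656666566566

This is a Fibonacci-style word recurrence s(k) = s(k−1)·s(k−2): e.g. 66·5 = 665.
The next term joins 665666656656666566665 and 6656666566566.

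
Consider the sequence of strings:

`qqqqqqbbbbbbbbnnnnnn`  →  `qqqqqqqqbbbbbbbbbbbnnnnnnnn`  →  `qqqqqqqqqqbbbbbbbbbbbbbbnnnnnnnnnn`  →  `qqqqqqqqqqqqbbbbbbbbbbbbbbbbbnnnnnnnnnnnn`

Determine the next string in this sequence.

The n-th term is 2n q's then 3n-1 b's then 2n n's, where the shown terms are n = 3, 4, 5, 6.
For the next term, n = 7, so the run lengths are 14, 20, 14.

qqqqqqqqqqqqqqbbbbbbbbbbbbbbbbbbbbnnnnnnnnnnnnnn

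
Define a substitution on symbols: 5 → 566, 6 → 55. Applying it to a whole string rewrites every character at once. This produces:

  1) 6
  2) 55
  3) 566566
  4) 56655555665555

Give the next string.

56655555665665665665665555566566566566

Replace each of the 14 characters of 56655555665555 in place — 566 55 55 566 566 566 566 566 55 55 566 566 566 566 — and concatenate.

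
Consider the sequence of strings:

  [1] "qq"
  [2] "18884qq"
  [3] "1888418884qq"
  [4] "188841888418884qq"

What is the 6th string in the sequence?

1888418884188841888418884qq

Every step adds 18884 at the front: s(k+1) = 18884·s(k).
From 188841888418884qq, 2 further steps: 188841888418884qq → 18884188841888418884qq → (answer).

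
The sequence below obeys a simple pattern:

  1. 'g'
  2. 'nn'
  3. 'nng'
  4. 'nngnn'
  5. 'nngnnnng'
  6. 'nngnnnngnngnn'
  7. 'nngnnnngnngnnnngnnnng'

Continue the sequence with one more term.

Each term (from the third on) is the previous term followed by the one before it: term 3 = nn·g = nng.
So term 8 is nngnnnngnngnnnngnnnng·nngnnnngnngnn.

nngnnnngnngnnnngnnnngnngnnnngnngnn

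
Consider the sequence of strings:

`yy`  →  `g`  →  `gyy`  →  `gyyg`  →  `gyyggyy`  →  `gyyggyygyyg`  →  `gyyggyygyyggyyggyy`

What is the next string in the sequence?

Each term (from the third on) is the previous term followed by the one before it: term 3 = g·yy = gyy.
The next term joins gyyggyygyyggyyggyy and gyyggyygyyg.

gyyggyygyyggyyggyygyyggyygyyg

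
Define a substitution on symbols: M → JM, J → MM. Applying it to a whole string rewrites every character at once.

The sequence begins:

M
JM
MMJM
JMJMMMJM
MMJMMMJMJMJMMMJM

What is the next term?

JMJMMMJMJMJMMMJMMMJMMMJMJMJMMMJM

Applying the rule to each of the 16 symbols of MMJMMMJMJMJMMMJM gives the pieces JM JM MM JM JM JM MM JM MM JM MM JM JM JM MM JM, which concatenate to the answer.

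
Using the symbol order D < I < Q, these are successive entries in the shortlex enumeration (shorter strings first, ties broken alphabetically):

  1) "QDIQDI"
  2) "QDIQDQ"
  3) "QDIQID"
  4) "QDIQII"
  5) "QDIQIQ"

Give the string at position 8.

QDIQQQ

Continuing the enumeration 3 steps past QDIQIQ: QDIQIQ → QDIQQD → QDIQQI → (answer).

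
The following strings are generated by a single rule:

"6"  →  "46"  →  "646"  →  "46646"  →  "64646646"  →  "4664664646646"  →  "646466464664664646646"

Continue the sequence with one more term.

4664664646646646466464664664646646

Each term (from the third on) is the two preceding terms concatenated in order: term 3 = 6·46 = 646.
The next term joins 4664664646646 and 646466464664664646646.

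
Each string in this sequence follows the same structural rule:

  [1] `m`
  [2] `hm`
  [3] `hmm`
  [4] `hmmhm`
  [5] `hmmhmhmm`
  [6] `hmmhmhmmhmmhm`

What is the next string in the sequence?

Each term (from the third on) is the previous term followed by the one before it: term 3 = hm·m = hmm.
So term 7 is hmmhmhmmhmmhm·hmmhmhmm.

hmmhmhmmhmmhmhmmhmhmm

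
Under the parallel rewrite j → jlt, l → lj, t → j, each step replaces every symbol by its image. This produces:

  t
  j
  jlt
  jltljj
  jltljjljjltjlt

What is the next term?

Rewriting the 14 symbols of jltljjljjltjlt one by one yields jlt lj j lj jlt jlt lj jlt jlt lj j jlt lj j; concatenated:

jltljjljjltjltljjltjltljjjltljj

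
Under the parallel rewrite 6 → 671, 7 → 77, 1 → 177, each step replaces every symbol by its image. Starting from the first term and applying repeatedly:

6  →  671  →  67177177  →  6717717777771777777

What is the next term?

Rewriting the 19 symbols of 6717717777771777777 one by one yields 671 77 177 77 77 177 77 77 77 77 77 77 177 77 77 77 77 77 77; concatenated:

671771777777177777777777777177777777777777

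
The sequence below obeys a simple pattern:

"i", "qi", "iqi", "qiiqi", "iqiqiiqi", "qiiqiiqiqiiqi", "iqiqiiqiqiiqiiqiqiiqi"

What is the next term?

qiiqiiqiqiiqiiqiqiiqiqiiqiiqiqiiqi

This is a Fibonacci-style word recurrence s(k) = s(k−2)·s(k−1): e.g. i·qi = iqi.
Continuing: qiiqiiqiqiiqi · iqiqiiqiqiiqiiqiqiiqi gives term 8.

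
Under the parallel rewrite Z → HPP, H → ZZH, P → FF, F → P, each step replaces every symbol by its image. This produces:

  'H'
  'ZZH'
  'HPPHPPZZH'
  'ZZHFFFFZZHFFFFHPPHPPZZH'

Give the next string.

HPPHPPZZHPPPPHPPHPPZZHPPPPZZHFFFFZZHFFFFHPPHPPZZH

φ(ZZHFFFFZZHFFFFHPPHPPZZH) expands symbol-by-symbol to HPP HPP ZZH P P P P HPP HPP ZZH P P P P ZZH FF FF ZZH FF FF HPP HPP ZZH; joining the 23 pieces gives the next term.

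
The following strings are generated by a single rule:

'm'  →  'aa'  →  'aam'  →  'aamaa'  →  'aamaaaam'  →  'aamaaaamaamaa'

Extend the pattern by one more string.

aamaaaamaamaaaamaaaam

This is a Fibonacci-style word recurrence s(k) = s(k−1)·s(k−2): e.g. aa·m = aam.
So term 7 is aamaaaamaamaa·aamaaaam.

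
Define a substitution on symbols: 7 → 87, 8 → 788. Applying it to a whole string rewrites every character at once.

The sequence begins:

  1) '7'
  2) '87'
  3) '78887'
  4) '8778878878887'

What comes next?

Applying the rule to each of the 13 symbols of 8778878878887 gives the pieces 788 87 87 788 788 87 788 788 87 788 788 788 87, which concatenate to the answer.

7888787788788877887888778878878887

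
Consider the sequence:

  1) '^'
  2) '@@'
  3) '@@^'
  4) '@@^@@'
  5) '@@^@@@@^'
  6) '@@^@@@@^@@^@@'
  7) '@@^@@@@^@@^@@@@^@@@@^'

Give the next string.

From term 3 onward, concatenate the last term with the second-to-last: @@·^ = @@^, @@^·@@ = @@^@@, …
The next term joins @@^@@@@^@@^@@@@^@@@@^ and @@^@@@@^@@^@@.

@@^@@@@^@@^@@@@^@@@@^@@^@@@@^@@^@@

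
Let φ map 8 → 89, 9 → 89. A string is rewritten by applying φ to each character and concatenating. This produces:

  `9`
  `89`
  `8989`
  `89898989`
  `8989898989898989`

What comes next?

Rewriting the 16 symbols of 8989898989898989 one by one yields 89 89 89 89 89 89 89 89 89 89 89 89 89 89 89 89; concatenated:

89898989898989898989898989898989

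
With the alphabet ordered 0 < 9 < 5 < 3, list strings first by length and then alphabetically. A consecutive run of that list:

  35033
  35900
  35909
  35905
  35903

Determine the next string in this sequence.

Treat 35903 as a base-4 numeral over the given alphabet and add one, carrying through any trailing 3's.

35990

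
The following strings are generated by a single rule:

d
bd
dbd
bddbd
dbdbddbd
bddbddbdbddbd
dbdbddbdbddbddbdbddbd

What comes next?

bddbddbdbddbddbdbddbdbddbddbdbddbd

This is a Fibonacci-style word recurrence s(k) = s(k−2)·s(k−1): e.g. d·bd = dbd.
So term 8 is bddbddbdbddbd·dbdbddbdbddbddbdbddbd.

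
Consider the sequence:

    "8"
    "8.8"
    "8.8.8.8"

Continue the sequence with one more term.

8.8.8.8.8.8.8.8

Each string is two copies of the previous one joined by '.'.
So the next term is two copies of 8.8.8.8 with '.' between the halves.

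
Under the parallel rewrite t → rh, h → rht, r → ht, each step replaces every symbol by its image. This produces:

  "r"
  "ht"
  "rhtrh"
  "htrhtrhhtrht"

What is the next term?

Rewriting each symbol of htrhtrhhtrht: h→rht, t→rh, r→ht, h→rht, t→rh, r→ht, h→rht, h→rht, t→rh, r→ht, h→rht, t→rh, which concatenates to rht rh ht rht rh ht rht rht rh ht rht rh.

rhtrhhtrhtrhhtrhtrhtrhhtrhtrh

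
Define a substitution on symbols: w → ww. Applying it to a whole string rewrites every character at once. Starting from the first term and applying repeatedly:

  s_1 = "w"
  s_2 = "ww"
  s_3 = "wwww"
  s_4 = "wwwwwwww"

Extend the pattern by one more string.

Expanding wwwwwwww: w→ww, w→ww, w→ww, w→ww, w→ww, w→ww, w→ww, w→ww. Concatenated: ww ww ww ww ww ww ww ww.

wwwwwwwwwwwwwwww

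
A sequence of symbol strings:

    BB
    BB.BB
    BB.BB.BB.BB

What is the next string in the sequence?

Each string is two copies of the previous one joined by '.'.
So the next term is two copies of BB.BB.BB.BB with '.' between the halves.

BB.BB.BB.BB.BB.BB.BB.BB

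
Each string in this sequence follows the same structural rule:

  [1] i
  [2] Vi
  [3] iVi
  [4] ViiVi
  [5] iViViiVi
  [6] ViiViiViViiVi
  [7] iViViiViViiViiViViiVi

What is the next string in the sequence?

From term 3 onward, concatenate the second-to-last term with the last: i·Vi = iVi, Vi·iVi = ViiVi, …
Continuing: ViiViiViViiVi · iViViiViViiViiViViiVi gives term 8.

ViiViiViViiViiViViiViViiViiViViiVi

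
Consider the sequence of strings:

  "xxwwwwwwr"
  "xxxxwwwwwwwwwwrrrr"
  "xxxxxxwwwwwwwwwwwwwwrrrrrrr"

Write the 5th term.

xxxxxxxxxxwwwwwwwwwwwwwwwwwwwwwwrrrrrrrrrrrrr

Term n consists of 2n x's, followed by 4n+2 w's, followed by 3n-2 r's (n = 1, 2, …).
For term 5, n = 5, so the run lengths are 10, 22, 13.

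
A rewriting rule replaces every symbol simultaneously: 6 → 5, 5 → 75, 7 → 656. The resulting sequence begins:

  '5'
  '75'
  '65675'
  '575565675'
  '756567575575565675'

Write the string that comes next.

φ(756567575575565675) expands symbol-by-symbol to 656 75 5 75 5 656 75 656 75 75 656 75 75 5 75 5 656 75; joining the 18 pieces gives the next term.

6567557556567565675756567575575565675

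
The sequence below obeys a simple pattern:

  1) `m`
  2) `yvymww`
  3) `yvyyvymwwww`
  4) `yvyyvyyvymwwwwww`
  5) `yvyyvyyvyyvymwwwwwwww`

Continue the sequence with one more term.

yvyyvyyvyyvyyvymwwwwwwwwww

Every step adds yvy to the front and ww to the end of the previous string.
So the next term is yvy·yvyyvyyvyyvymwwwwwwww·ww.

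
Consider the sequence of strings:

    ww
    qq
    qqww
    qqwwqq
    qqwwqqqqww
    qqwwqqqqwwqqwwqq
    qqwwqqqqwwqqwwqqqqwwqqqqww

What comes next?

qqwwqqqqwwqqwwqqqqwwqqqqwwqqwwqqqqwwqqwwqq

Each term (from the third on) is the previous term followed by the one before it: term 3 = qq·ww = qqww.
The next term joins qqwwqqqqwwqqwwqqqqwwqqqqww and qqwwqqqqwwqqwwqq.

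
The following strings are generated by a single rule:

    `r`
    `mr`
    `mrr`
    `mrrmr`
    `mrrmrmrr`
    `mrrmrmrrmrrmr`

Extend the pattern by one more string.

From term 3 onward, concatenate the last term with the second-to-last: mr·r = mrr, mrr·mr = mrrmr, …
The next term joins mrrmrmrrmrrmr and mrrmrmrr.

mrrmrmrrmrrmrmrrmrmrr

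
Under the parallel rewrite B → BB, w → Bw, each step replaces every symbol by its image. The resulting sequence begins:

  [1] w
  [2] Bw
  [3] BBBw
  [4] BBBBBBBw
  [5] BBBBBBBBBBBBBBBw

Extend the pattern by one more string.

BBBBBBBBBBBBBBBBBBBBBBBBBBBBBBBw

φ(BBBBBBBBBBBBBBBw) expands symbol-by-symbol to BB BB BB BB BB BB BB BB BB BB BB BB BB BB BB Bw; joining the 16 pieces gives the next term.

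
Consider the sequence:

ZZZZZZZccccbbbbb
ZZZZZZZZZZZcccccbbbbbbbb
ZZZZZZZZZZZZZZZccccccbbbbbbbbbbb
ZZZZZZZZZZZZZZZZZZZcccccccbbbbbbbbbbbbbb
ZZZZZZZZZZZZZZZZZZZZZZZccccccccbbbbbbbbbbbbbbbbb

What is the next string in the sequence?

ZZZZZZZZZZZZZZZZZZZZZZZZZZZcccccccccbbbbbbbbbbbbbbbbbbbb

Each string has the form Z^{4n-1} c^{n+2} b^{3n-1}, where the shown terms are n = 2, 3, 4, 5, 6.
Setting n = 7 gives 27, 9, 20 characters in each block.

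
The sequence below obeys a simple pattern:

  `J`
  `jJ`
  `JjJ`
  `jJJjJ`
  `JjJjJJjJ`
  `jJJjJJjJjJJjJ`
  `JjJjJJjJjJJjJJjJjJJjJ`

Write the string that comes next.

This is a Fibonacci-style word recurrence s(k) = s(k−2)·s(k−1): e.g. J·jJ = JjJ.
The next term joins jJJjJJjJjJJjJ and JjJjJJjJjJJjJJjJjJJjJ.

jJJjJJjJjJJjJJjJjJJjJjJJjJJjJjJJjJ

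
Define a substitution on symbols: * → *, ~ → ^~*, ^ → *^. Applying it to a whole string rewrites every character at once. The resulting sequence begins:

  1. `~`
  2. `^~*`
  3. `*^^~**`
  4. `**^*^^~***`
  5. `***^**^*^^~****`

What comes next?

φ(***^**^*^^~****) expands symbol-by-symbol to * * * *^ * * *^ * *^ *^ ^~* * * * *; joining the 15 pieces gives the next term.

****^***^**^*^^~*****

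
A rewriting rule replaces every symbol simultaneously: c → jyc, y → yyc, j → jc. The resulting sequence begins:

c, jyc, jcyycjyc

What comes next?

jcjycyycyycjycjcyycjyc

Expanding jcyycjyc: j→jc, c→jyc, y→yyc, y→yyc, c→jyc, j→jc, y→yyc, c→jyc. Concatenated: jc jyc yyc yyc jyc jc yyc jyc.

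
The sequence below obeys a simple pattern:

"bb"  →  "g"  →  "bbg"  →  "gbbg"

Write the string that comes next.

bbggbbg

Each term (from the third on) is the two preceding terms concatenated in order: term 3 = bb·g = bbg.
So term 5 is bbg·gbbg.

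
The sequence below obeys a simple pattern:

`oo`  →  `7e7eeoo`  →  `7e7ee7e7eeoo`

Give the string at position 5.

7e7ee7e7ee7e7ee7e7eeoo

Every step adds 7e7ee at the front: s(k+1) = 7e7ee·s(k).
From 7e7ee7e7eeoo, 2 further steps: 7e7ee7e7eeoo → 7e7ee7e7ee7e7eeoo → (answer).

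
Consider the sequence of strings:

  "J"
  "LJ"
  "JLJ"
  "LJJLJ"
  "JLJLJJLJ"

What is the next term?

LJJLJJLJLJJLJ

Each term (from the third on) is the two preceding terms concatenated in order: term 3 = J·LJ = JLJ.
So term 6 is LJJLJ·JLJLJJLJ.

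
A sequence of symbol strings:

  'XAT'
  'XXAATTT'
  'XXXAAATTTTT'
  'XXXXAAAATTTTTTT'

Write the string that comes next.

XXXXXAAAAATTTTTTTTT

Each string has the form X^{n} A^{n} T^{2n-1} (n = 1, 2, …).
Setting n = 5 gives 5, 5, 9 characters in each block.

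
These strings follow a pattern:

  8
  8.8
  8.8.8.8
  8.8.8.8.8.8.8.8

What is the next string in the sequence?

s(k+1) = s(k)·.·s(k) — each term doubles the last with '.' between the halves.
So the next term is two copies of 8.8.8.8.8.8.8.8 with '.' between the halves.

8.8.8.8.8.8.8.8.8.8.8.8.8.8.8.8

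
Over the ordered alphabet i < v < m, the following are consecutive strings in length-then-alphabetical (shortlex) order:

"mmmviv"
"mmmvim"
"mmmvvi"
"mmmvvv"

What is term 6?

Continuing the enumeration 2 steps past mmmvvv: mmmvvv → mmmvvm → (answer).

mmmvmi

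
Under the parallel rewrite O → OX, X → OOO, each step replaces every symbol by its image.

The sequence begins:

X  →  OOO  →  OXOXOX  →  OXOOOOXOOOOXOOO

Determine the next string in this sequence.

OXOOOOXOXOXOXOOOOXOXOXOXOOOOXOXOX

Applying the rule to each of the 15 symbols of OXOOOOXOOOOXOOO gives the pieces OX OOO OX OX OX OX OOO OX OX OX OX OOO OX OX OX, which concatenate to the answer.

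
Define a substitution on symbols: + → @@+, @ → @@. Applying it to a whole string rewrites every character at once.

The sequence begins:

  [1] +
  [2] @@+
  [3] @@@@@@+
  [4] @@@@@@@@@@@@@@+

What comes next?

Applying the rule to each of the 15 symbols of @@@@@@@@@@@@@@+ gives the pieces @@ @@ @@ @@ @@ @@ @@ @@ @@ @@ @@ @@ @@ @@ @@+, which concatenate to the answer.

@@@@@@@@@@@@@@@@@@@@@@@@@@@@@@+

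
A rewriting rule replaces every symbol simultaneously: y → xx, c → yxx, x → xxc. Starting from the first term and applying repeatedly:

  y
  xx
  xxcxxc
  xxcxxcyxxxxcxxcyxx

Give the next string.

xxcxxcyxxxxcxxcyxxxxxxcxxcxxcxxcyxxxxcxxcyxxxxxxcxxc

Applying the rule to each of the 18 symbols of xxcxxcyxxxxcxxcyxx gives the pieces xxc xxc yxx xxc xxc yxx xx xxc xxc xxc xxc yxx xxc xxc yxx xx xxc xxc, which concatenate to the answer.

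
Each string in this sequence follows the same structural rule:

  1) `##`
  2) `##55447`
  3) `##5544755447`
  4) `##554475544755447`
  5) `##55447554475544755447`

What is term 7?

Every step adds 55447 to the end: s(k+1) = s(k)·55447.
From ##55447554475544755447, 2 further steps: ##55447554475544755447 → ##5544755447554475544755447 → (answer).

##554475544755447554475544755447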